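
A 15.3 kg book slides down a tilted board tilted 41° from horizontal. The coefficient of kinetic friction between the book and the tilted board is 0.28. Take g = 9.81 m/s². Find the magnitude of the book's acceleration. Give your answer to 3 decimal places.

4.363 m/s²

Resolving the weight along the incline: the component pulling the book down the slope is mg sin 41° = 15.3 × 9.81 × 0.6561 = 98.476 N, and the normal force is N = mg cos 41° = 15.3 × 9.81 × 0.7547 = 113.275 N.
Kinetic friction acts up the slope with magnitude f = μN = 0.28 × 113.275 = 31.717 N.
Net force along the incline is 98.476 − 31.717 = 66.759 N, so a = 66.759 / 15.3 = 4.3633 m/s².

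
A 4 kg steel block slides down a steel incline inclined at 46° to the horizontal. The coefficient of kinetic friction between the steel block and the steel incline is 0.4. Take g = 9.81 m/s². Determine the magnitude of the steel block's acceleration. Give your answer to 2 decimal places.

4.33 m/s²

Resolving the weight along the incline: the component pulling the steel block down the slope is mg sin 46° = 4 × 9.81 × 0.7193 = 28.225 N, and the normal force is N = mg cos 46° = 4 × 9.81 × 0.6947 = 27.260 N.
Kinetic friction acts up the slope with magnitude f = μN = 0.4 × 27.260 = 10.904 N.
Net force along the incline is 28.225 − 10.904 = 17.321 N, so a = 17.321 / 4 = 4.3303 m/s².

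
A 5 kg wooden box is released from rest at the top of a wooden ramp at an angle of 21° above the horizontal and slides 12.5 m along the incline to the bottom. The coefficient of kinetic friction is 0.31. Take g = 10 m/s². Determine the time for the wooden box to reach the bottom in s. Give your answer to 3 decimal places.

The weight component along the incline is mg sin 21° = 17.918 N and the normal force is N = mg cos 21° = 46.679 N.
Friction up the slope is f = μN = 0.31 × 46.679 = 14.470 N, so the net downslope force is 17.918 − 14.470 = 3.448 N and a = 3.448 / 5 = 0.6896 m/s².
Starting from rest, L = ½at², so t = √(2L/a) = √(2 × 12.5 / 0.6896) = 6.0210 s.

6.021 s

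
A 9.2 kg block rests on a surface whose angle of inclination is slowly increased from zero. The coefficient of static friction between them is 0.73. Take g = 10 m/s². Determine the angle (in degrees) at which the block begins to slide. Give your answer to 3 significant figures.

At the threshold of sliding, static friction is at its maximum μ_s N and exactly balances the weight component along the incline: mg sin θ = μ_s mg cos θ.
Hence tan θ = μ_s = 0.73, so θ = arctan(0.73) = 36.1294°.

36.1°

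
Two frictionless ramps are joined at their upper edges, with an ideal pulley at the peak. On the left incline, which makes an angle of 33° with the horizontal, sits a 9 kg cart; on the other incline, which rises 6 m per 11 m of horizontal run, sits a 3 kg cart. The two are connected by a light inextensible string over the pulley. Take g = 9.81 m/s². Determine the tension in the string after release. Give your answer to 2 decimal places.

22.59 N

Resolve each weight along its own incline: the 9 kg mass has component 9 × 9.81 × sin 33° = 48.086 N down its slope, and the 3 kg mass has 3 × 9.81 × sin 28.61° = 14.093 N down its slope.
The 9 kg side's 48.086 N exceeds the other side's 14.093 N, so that mass slides down and the 3 kg mass slides up. Taking that direction as positive, Newton's second law for the whole system gives 48.086 − 14.093 = (9 + 3) a, so a = 33.993 / 12 = 2.8328 m/s².
For the 3 kg mass (up-slope positive): T − 14.093 = 3 × 2.8328, so T = 22.591 N.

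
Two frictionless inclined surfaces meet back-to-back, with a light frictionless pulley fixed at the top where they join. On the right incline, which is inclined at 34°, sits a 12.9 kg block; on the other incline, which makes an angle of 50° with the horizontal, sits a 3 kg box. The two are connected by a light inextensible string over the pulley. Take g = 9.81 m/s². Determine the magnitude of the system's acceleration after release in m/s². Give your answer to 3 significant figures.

Resolve each weight along its own incline: the 12.9 kg mass has component 12.9 × 9.81 × sin 34° = 70.765 N down its slope, and the 3 kg mass has 3 × 9.81 × sin 50° = 22.545 N down its slope.
The 12.9 kg side's 70.765 N exceeds the other side's 22.545 N, so that mass slides down and the 3 kg mass slides up. Taking that direction as positive, Newton's second law for the whole system gives 70.765 − 22.545 = (12.9 + 3) a, so a = 48.220 / 15.9 = 3.0327 m/s².

3.03 m/s²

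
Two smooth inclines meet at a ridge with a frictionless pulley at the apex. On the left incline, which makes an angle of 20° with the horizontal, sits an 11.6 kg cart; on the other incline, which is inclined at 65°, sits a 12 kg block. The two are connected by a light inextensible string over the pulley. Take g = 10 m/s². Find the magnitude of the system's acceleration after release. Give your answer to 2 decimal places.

Resolve each weight along its own incline: the 11.6 kg mass has component 11.6 × 10 × sin 20° = 39.674 N down its slope, and the 12 kg mass has 12 × 10 × sin 65° = 108.757 N down its slope.
The 12 kg side's 108.757 N exceeds the other side's 39.674 N, so that mass slides down and the 11.6 kg mass slides up. Taking that direction as positive, Newton's second law for the whole system gives 108.757 − 39.674 = (11.6 + 12) a, so a = 69.083 / 23.6 = 2.9272 m/s².

2.93 m/s²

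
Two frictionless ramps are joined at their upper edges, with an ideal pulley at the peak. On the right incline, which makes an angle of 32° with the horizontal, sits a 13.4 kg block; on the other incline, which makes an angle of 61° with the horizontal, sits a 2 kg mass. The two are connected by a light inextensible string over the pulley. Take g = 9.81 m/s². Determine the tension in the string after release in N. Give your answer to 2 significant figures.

24 N

Resolve each weight along its own incline: the 13.4 kg mass has component 13.4 × 9.81 × sin 32° = 69.660 N down its slope, and the 2 kg mass has 2 × 9.81 × sin 61° = 17.160 N down its slope.
The 13.4 kg side's 69.660 N exceeds the other side's 17.160 N, so that mass slides down and the 2 kg mass slides up. Taking that direction as positive, Newton's second law for the whole system gives 69.660 − 17.160 = (13.4 + 2) a, so a = 52.500 / 15.4 = 3.4091 m/s².
For the 2 kg mass (up-slope positive): T − 17.160 = 2 × 3.4091, so T = 23.978 N.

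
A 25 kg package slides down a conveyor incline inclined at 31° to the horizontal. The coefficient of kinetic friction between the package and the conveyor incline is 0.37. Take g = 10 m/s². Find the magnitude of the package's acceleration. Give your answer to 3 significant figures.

Resolving the weight along the incline: the component pulling the package down the slope is mg sin 31° = 25 × 10 × 0.5150 = 128.750 N, and the normal force is N = mg cos 31° = 25 × 10 × 0.8572 = 214.300 N.
Kinetic friction acts up the slope with magnitude f = μN = 0.37 × 214.300 = 79.291 N.
Net force along the incline is 128.750 − 79.291 = 49.459 N, so a = 49.459 / 25 = 1.9784 m/s².

1.98 m/s²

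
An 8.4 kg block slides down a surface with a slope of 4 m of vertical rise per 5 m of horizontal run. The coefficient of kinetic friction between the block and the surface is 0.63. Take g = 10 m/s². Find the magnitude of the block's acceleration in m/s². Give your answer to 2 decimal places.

Resolving the weight along the incline: the component pulling the block down the slope is mg sin 38.66° = 8.4 × 10 × 0.6247 = 52.475 N, and the normal force is N = mg cos 38.66° = 8.4 × 10 × 0.7809 = 65.596 N.
Kinetic friction acts up the slope with magnitude f = μN = 0.63 × 65.596 = 41.325 N.
Net force along the incline is 52.475 − 41.325 = 11.150 N, so a = 11.150 / 8.4 = 1.3274 m/s².

1.33 m/s²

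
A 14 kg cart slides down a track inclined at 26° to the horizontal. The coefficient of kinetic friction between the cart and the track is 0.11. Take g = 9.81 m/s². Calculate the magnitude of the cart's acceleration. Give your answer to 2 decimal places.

3.33 m/s²

Resolving the weight along the incline: the component pulling the cart down the slope is mg sin 26° = 14 × 9.81 × 0.4384 = 60.210 N, and the normal force is N = mg cos 26° = 14 × 9.81 × 0.8988 = 123.441 N.
Kinetic friction acts up the slope with magnitude f = μN = 0.11 × 123.441 = 13.579 N.
Net force along the incline is 60.210 − 13.579 = 46.631 N, so a = 46.631 / 14 = 3.3308 m/s².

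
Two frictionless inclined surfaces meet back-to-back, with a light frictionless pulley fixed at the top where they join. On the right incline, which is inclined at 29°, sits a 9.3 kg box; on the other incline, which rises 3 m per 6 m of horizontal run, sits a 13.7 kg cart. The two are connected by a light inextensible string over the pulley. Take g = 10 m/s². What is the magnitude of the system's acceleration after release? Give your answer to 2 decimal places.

Resolve each weight along its own incline: the 9.3 kg mass has component 9.3 × 10 × sin 29° = 45.087 N down its slope, and the 13.7 kg mass has 13.7 × 10 × sin 26.57° = 61.268 N down its slope.
The 13.7 kg side's 61.268 N exceeds the other side's 45.087 N, so that mass slides down and the 9.3 kg mass slides up. Taking that direction as positive, Newton's second law for the whole system gives 61.268 − 45.087 = (9.3 + 13.7) a, so a = 16.181 / 23 = 0.7035 m/s².

0.70 m/s²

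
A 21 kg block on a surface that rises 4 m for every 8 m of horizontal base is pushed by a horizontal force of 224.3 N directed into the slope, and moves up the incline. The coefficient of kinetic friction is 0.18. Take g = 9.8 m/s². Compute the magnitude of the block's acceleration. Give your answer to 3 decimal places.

2.733 m/s²

The horizontal push has components F cos 26.57° = 224.3 × 0.8944 = 200.614 N up the incline and F sin 26.57° = 224.3 × 0.4472 = 100.307 N pressing into the surface.
The normal force is therefore N = mg cos 26.57° + F sin 26.57° = 184.068 + 100.307 = 284.375 N, and kinetic friction down the slope is μN = 0.18 × 284.375 = 51.188 N.
Along the incline: F cos 26.57° − mg sin 26.57° − μN = ma, so 200.614 − 92.034 − 51.188 = 21 a, giving a = 2.7330 m/s².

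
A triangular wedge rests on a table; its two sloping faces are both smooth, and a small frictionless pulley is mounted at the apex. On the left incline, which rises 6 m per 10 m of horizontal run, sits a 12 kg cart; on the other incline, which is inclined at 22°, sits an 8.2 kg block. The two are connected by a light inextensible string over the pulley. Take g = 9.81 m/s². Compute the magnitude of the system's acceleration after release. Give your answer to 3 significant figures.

1.51 m/s²

Resolve each weight along its own incline: the 12 kg mass has component 12 × 9.81 × sin 30.96° = 60.566 N down its slope, and the 8.2 kg mass has 8.2 × 9.81 × sin 22° = 30.134 N down its slope.
The 12 kg side's 60.566 N exceeds the other side's 30.134 N, so that mass slides down and the 8.2 kg mass slides up. Taking that direction as positive, Newton's second law for the whole system gives 60.566 − 30.134 = (12 + 8.2) a, so a = 30.432 / 20.2 = 1.5065 m/s².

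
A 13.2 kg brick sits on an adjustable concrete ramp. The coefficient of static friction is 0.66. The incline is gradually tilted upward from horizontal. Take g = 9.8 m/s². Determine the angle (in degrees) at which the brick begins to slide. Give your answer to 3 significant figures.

At the threshold of sliding, static friction is at its maximum μ_s N and exactly balances the weight component along the incline: mg sin θ = μ_s mg cos θ.
Hence tan θ = μ_s = 0.66, so θ = arctan(0.66) = 33.4248°.

33.4°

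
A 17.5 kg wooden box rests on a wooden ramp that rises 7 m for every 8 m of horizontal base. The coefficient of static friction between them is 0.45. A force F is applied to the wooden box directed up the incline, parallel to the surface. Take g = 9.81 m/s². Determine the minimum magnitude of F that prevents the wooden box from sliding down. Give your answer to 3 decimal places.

The normal force is N = mg cos 41.19° = 129.199 N. With F at its minimum the wooden box is on the verge of sliding down, so static friction is at its maximum μ_s N = 0.45 × 129.199 = 58.140 N and acts up the slope.
Equilibrium along the incline: F + μ_s N = mg sin 41.19°, so F = 113.049 − 58.140 = 54.909 N.

54.909 N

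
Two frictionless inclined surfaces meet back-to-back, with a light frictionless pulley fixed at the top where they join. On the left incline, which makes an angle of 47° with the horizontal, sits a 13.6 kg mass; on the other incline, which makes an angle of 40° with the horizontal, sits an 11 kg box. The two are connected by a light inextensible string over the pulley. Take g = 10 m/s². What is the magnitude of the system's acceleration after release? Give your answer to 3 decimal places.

Resolve each weight along its own incline: the 13.6 kg mass has component 13.6 × 10 × sin 47° = 99.464 N down its slope, and the 11 kg mass has 11 × 10 × sin 40° = 70.707 N down its slope.
The 13.6 kg side's 99.464 N exceeds the other side's 70.707 N, so that mass slides down and the 11 kg mass slides up. Taking that direction as positive, Newton's second law for the whole system gives 99.464 − 70.707 = (13.6 + 11) a, so a = 28.757 / 24.6 = 1.1690 m/s².

1.169 m/s²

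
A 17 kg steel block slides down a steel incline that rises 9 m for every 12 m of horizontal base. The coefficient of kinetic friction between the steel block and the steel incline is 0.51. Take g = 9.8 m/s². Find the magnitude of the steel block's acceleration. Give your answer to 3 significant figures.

Resolving the weight along the incline: the component pulling the steel block down the slope is mg sin 36.87° = 17 × 9.8 × 0.6000 = 99.960 N, and the normal force is N = mg cos 36.87° = 17 × 9.8 × 0.8000 = 133.280 N.
Kinetic friction acts up the slope with magnitude f = μN = 0.51 × 133.280 = 67.973 N.
Net force along the incline is 99.960 − 67.973 = 31.987 N, so a = 31.987 / 17 = 1.8816 m/s².

1.88 m/s²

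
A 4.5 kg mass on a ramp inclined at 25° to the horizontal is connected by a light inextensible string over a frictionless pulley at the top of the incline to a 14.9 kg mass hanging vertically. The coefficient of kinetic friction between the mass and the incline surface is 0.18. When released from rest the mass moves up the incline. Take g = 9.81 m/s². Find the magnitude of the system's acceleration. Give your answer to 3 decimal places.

For the mass on the incline: the weight component along the slope is m₁g sin 25° = 4.5 × 9.81 × 0.4226 = 18.656 N and the normal force is N = m₁g cos 25° = 40.009 N.
Kinetic friction opposes the mass's motion up the incline: f = μN = 0.18 × 40.009 = 7.202 N acting down the slope.
Newton's second law for the mass (up-slope positive): T − 18.656 − 7.202 = 4.5 a. For the hanging mass (downward positive): 14.9 × 9.81 − T = 14.9 a.
Adding the two equations eliminates T: 120.311 = 19.4 a, so a = 6.2016 m/s².

6.202 m/s²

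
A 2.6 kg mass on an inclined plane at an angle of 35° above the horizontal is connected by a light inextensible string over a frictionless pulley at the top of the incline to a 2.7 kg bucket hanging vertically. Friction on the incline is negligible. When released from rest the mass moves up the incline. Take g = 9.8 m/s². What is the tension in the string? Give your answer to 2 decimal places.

20.43 N

For the mass on the incline: the weight component along the slope is m₁g sin 35° = 2.6 × 9.8 × 0.5736 = 14.615 N and the normal force is N = m₁g cos 35° = 20.872 N.
Newton's second law for the mass (up-slope positive): T − 14.615 = 2.6 a. For the hanging bucket (downward positive): 2.7 × 9.8 − T = 2.7 a.
Adding the two equations eliminates T: 11.845 = 5.3 a, so a = 2.2349 m/s².
Then from the hanging bucket's equation, T = 2.7 × (9.8 − 2.2349) = 20.426 N.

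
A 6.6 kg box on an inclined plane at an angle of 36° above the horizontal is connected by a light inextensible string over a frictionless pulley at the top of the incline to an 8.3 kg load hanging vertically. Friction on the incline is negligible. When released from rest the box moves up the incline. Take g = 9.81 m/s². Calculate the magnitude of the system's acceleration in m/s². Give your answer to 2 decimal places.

For the box on the incline: the weight component along the slope is m₁g sin 36° = 6.6 × 9.81 × 0.5878 = 38.058 N and the normal force is N = m₁g cos 36° = 52.381 N.
Newton's second law for the box (up-slope positive): T − 38.058 = 6.6 a. For the hanging load (downward positive): 8.3 × 9.81 − T = 8.3 a.
Adding the two equations eliminates T: 43.365 = 14.9 a, so a = 2.9104 m/s².

2.91 m/s²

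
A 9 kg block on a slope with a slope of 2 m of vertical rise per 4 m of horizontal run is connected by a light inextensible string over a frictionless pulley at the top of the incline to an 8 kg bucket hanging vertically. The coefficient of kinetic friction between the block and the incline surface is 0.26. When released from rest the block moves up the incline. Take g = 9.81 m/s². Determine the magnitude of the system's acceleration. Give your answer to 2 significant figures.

For the block on the incline: the weight component along the slope is m₁g sin 26.57° = 9 × 9.81 × 0.4472 = 39.483 N and the normal force is N = m₁g cos 26.57° = 78.969 N.
Kinetic friction opposes the block's motion up the incline: f = μN = 0.26 × 78.969 = 20.532 N acting down the slope.
Newton's second law for the block (up-slope positive): T − 39.483 − 20.532 = 9 a. For the hanging bucket (downward positive): 8 × 9.81 − T = 8 a.
Adding the two equations eliminates T: 18.465 = 17 a, so a = 1.0862 m/s².

1.1 m/s²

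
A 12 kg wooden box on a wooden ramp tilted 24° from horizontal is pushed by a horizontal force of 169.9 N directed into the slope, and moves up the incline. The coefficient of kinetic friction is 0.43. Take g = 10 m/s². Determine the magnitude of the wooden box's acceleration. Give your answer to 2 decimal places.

The horizontal push has components F cos 24° = 169.9 × 0.9135 = 155.204 N up the incline and F sin 24° = 169.9 × 0.4067 = 69.098 N pressing into the surface.
The normal force is therefore N = mg cos 24° + F sin 24° = 109.620 + 69.098 = 178.718 N, and kinetic friction down the slope is μN = 0.43 × 178.718 = 76.849 N.
Along the incline: F cos 24° − mg sin 24° − μN = ma, so 155.204 − 48.804 − 76.849 = 12 a, giving a = 2.4626 m/s².

2.46 m/s²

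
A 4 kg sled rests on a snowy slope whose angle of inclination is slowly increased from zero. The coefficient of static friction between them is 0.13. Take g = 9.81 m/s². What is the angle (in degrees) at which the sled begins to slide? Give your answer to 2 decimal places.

7.41°

At the threshold of sliding, static friction is at its maximum μ_s N and exactly balances the weight component along the incline: mg sin θ = μ_s mg cos θ.
Hence tan θ = μ_s = 0.13, so θ = arctan(0.13) = 7.4069°.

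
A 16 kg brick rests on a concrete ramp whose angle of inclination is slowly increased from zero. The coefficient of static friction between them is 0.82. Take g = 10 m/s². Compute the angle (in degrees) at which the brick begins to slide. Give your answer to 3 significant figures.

At the threshold of sliding, static friction is at its maximum μ_s N and exactly balances the weight component along the incline: mg sin θ = μ_s mg cos θ.
Hence tan θ = μ_s = 0.82, so θ = arctan(0.82) = 39.3518°.

39.4°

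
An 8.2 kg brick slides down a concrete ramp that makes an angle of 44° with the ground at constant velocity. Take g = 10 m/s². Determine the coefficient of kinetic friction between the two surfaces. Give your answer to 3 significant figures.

0.966

At constant velocity the net force along the incline is zero: mg sin 44° = μ mg cos 44°.
So μ = tan 44° = 0.6947 / 0.7193 = 0.9658.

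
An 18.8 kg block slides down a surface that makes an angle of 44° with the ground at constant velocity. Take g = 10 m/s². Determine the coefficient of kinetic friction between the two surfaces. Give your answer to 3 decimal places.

0.966

At constant velocity the net force along the incline is zero: mg sin 44° = μ mg cos 44°.
So μ = tan 44° = 0.6947 / 0.7193 = 0.9658.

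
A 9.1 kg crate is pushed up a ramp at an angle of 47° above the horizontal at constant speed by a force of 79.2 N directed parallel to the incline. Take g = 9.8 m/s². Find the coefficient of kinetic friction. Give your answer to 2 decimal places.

0.23

At constant speed ΣF = 0 along the incline. The applied 79.2 N acts up the slope; the weight component mg sin 47° = 65.222 N and kinetic friction μN both act down the slope.
So 79.2 = 65.222 + μ × 60.821, giving μ = (79.2 − 65.222) / 60.821 = 0.2298.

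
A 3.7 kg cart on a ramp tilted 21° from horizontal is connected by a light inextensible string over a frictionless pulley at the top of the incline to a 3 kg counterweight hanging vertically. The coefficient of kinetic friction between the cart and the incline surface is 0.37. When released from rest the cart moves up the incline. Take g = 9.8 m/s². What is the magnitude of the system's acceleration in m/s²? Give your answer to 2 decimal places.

0.58 m/s²

For the cart on the incline: the weight component along the slope is m₁g sin 21° = 3.7 × 9.8 × 0.3584 = 12.996 N and the normal force is N = m₁g cos 21° = 33.852 N.
Kinetic friction opposes the cart's motion up the incline: f = μN = 0.37 × 33.852 = 12.525 N acting down the slope.
Newton's second law for the cart (up-slope positive): T − 12.996 − 12.525 = 3.7 a. For the hanging counterweight (downward positive): 3 × 9.8 − T = 3 a.
Adding the two equations eliminates T: 3.879 = 6.7 a, so a = 0.5790 m/s².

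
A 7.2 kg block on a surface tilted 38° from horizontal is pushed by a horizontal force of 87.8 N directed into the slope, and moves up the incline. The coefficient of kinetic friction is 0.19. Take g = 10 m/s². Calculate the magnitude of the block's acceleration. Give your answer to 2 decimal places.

0.53 m/s²

The horizontal push has components F cos 38° = 87.8 × 0.7880 = 69.186 N up the incline and F sin 38° = 87.8 × 0.6157 = 54.058 N pressing into the surface.
The normal force is therefore N = mg cos 38° + F sin 38° = 56.736 + 54.058 = 110.794 N, and kinetic friction down the slope is μN = 0.19 × 110.794 = 21.051 N.
Along the incline: F cos 38° − mg sin 38° − μN = ma, so 69.186 − 44.330 − 21.051 = 7.2 a, giving a = 0.5285 m/s².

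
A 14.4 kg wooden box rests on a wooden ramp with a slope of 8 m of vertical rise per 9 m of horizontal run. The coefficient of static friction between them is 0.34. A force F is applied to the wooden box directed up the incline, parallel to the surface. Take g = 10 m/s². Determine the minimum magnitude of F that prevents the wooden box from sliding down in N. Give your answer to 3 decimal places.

59.075 N

The normal force is N = mg cos 41.63° = 107.627 N. With F at its minimum the wooden box is on the verge of sliding down, so static friction is at its maximum μ_s N = 0.34 × 107.627 = 36.593 N and acts up the slope.
Equilibrium along the incline: F + μ_s N = mg sin 41.63°, so F = 95.668 − 36.593 = 59.075 N.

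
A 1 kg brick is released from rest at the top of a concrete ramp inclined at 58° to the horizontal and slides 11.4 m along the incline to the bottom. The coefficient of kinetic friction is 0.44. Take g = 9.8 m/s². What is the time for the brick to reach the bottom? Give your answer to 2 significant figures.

The weight component along the incline is mg sin 58° = 8.311 N and the normal force is N = mg cos 58° = 5.193 N.
Friction up the slope is f = μN = 0.44 × 5.193 = 2.285 N, so the net downslope force is 8.311 − 2.285 = 6.026 N and a = 6.026 / 1 = 6.0260 m/s².
Starting from rest, L = ½at², so t = √(2L/a) = √(2 × 11.4 / 6.0260) = 1.9451 s.

1.9 s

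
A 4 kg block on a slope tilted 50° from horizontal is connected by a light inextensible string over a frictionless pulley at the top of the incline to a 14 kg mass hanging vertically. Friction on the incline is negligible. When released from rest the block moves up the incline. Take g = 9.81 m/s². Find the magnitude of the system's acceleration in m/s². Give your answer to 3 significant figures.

For the block on the incline: the weight component along the slope is m₁g sin 50° = 4 × 9.81 × 0.7660 = 30.058 N and the normal force is N = m₁g cos 50° = 25.223 N.
Newton's second law for the block (up-slope positive): T − 30.058 = 4 a. For the hanging mass (downward positive): 14 × 9.81 − T = 14 a.
Adding the two equations eliminates T: 107.282 = 18 a, so a = 5.9601 m/s².

5.96 m/s²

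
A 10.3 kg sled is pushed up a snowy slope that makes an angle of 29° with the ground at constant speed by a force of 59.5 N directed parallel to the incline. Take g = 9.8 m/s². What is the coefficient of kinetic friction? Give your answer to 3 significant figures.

0.120

At constant speed ΣF = 0 along the incline. The applied 59.5 N acts up the slope; the weight component mg sin 29° = 48.937 N and kinetic friction μN both act down the slope.
So 59.5 = 48.937 + μ × 88.284, giving μ = (59.5 − 48.937) / 88.284 = 0.1196.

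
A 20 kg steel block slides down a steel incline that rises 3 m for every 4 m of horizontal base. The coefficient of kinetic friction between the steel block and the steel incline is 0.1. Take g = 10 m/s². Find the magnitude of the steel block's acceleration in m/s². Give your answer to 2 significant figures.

Resolving the weight along the incline: the component pulling the steel block down the slope is mg sin 36.87° = 20 × 10 × 0.6000 = 120.000 N, and the normal force is N = mg cos 36.87° = 20 × 10 × 0.8000 = 160.000 N.
Kinetic friction acts up the slope with magnitude f = μN = 0.1 × 160.000 = 16.000 N.
Net force along the incline is 120.000 − 16.000 = 104.000 N, so a = 104.000 / 20 = 5.2000 m/s².

5.2 m/s²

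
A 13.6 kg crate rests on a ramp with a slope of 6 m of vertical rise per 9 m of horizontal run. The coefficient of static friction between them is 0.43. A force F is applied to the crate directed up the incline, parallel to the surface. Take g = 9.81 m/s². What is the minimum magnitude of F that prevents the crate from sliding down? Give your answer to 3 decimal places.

The normal force is N = mg cos 33.69° = 111.009 N. With F at its minimum the crate is on the verge of sliding down, so static friction is at its maximum μ_s N = 0.43 × 111.009 = 47.734 N and acts up the slope.
Equilibrium along the incline: F + μ_s N = mg sin 33.69°, so F = 74.006 − 47.734 = 26.272 N.

26.272 N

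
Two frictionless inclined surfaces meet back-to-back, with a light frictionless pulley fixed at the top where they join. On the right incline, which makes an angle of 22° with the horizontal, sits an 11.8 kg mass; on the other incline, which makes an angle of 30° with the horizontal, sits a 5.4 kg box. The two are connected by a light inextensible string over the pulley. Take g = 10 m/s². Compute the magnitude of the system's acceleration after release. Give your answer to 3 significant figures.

Resolve each weight along its own incline: the 11.8 kg mass has component 11.8 × 10 × sin 22° = 44.204 N down its slope, and the 5.4 kg mass has 5.4 × 10 × sin 30° = 27.000 N down its slope.
The 11.8 kg side's 44.204 N exceeds the other side's 27.000 N, so that mass slides down and the 5.4 kg mass slides up. Taking that direction as positive, Newton's second law for the whole system gives 44.204 − 27.000 = (11.8 + 5.4) a, so a = 17.204 / 17.2 = 1.0002 m/s².

1.00 m/s²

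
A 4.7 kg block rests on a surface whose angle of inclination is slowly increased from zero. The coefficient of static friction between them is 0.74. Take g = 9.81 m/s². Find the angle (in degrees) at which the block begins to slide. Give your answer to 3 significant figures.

At the threshold of sliding, static friction is at its maximum μ_s N and exactly balances the weight component along the incline: mg sin θ = μ_s mg cos θ.
Hence tan θ = μ_s = 0.74, so θ = arctan(0.74) = 36.5014°.

36.5°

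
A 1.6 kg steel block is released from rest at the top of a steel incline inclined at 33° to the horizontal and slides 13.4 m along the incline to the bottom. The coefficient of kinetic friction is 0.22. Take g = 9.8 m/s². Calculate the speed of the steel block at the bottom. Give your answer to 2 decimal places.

The weight component along the incline is mg sin 33° = 8.540 N and the normal force is N = mg cos 33° = 13.150 N.
Friction up the slope is f = μN = 0.22 × 13.150 = 2.893 N, so the net downslope force is 8.540 − 2.893 = 5.647 N and a = 5.647 / 1.6 = 3.5294 m/s².
Starting from rest over a distance of 13.4 m, v² = 2aL = 2 × 3.5294 × 13.4 = 94.5879, so v = 9.7256 m/s.

9.73 m/s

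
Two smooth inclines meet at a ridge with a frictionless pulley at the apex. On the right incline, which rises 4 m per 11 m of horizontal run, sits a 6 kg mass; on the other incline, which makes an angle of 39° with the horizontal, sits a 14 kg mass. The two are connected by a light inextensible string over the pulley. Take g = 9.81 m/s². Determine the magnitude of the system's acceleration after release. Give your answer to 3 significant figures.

3.32 m/s²

Resolve each weight along its own incline: the 6 kg mass has component 6 × 9.81 × sin 19.98° = 20.115 N down its slope, and the 14 kg mass has 14 × 9.81 × sin 39° = 86.431 N down its slope.
The 14 kg side's 86.431 N exceeds the other side's 20.115 N, so that mass slides down and the 6 kg mass slides up. Taking that direction as positive, Newton's second law for the whole system gives 86.431 − 20.115 = (6 + 14) a, so a = 66.316 / 20 = 3.3158 m/s².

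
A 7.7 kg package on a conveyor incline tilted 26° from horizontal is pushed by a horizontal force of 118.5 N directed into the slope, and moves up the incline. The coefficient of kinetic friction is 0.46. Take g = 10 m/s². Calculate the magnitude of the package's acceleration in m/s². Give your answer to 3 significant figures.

The horizontal push has components F cos 26° = 118.5 × 0.8988 = 106.508 N up the incline and F sin 26° = 118.5 × 0.4384 = 51.950 N pressing into the surface.
The normal force is therefore N = mg cos 26° + F sin 26° = 69.208 + 51.950 = 121.158 N, and kinetic friction down the slope is μN = 0.46 × 121.158 = 55.733 N.
Along the incline: F cos 26° − mg sin 26° − μN = ma, so 106.508 − 33.757 − 55.733 = 7.7 a, giving a = 2.2101 m/s².

2.21 m/s²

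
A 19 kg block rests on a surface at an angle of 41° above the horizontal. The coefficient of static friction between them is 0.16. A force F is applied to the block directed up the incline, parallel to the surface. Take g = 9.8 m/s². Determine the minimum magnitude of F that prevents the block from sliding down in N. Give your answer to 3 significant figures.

99.7 N

The normal force is N = mg cos 41° = 140.527 N. With F at its minimum the block is on the verge of sliding down, so static friction is at its maximum μ_s N = 0.16 × 140.527 = 22.484 N and acts up the slope.
Equilibrium along the incline: F + μ_s N = mg sin 41°, so F = 122.158 − 22.484 = 99.674 N.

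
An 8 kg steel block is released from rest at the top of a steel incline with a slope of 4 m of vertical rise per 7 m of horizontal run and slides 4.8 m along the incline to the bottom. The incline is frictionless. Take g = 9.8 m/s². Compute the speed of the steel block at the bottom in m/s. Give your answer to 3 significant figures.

The weight component along the incline is mg sin 29.74° = 38.897 N and the normal force is N = mg cos 29.74° = 68.070 N.
With no friction, a = g sin 29.74° = 4.8622 m/s².
Starting from rest over a distance of 4.8 m, v² = 2aL = 2 × 4.8622 × 4.8 = 46.6771, so v = 6.8321 m/s.

6.83 m/s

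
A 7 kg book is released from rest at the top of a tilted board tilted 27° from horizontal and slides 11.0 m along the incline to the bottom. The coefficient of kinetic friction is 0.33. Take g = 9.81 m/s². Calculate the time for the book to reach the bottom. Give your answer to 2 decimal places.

3.74 s

The weight component along the incline is mg sin 27° = 31.176 N and the normal force is N = mg cos 27° = 61.185 N.
Friction up the slope is f = μN = 0.33 × 61.185 = 20.191 N, so the net downslope force is 31.176 − 20.191 = 10.985 N and a = 10.985 / 7 = 1.5693 m/s².
Starting from rest, L = ½at², so t = √(2L/a) = √(2 × 11.0 / 1.5693) = 3.7442 s.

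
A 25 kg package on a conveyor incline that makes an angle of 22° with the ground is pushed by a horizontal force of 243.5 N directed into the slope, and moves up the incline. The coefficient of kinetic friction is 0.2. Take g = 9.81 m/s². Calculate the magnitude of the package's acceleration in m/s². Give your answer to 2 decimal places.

2.81 m/s²

The horizontal push has components F cos 22° = 243.5 × 0.9272 = 225.773 N up the incline and F sin 22° = 243.5 × 0.3746 = 91.215 N pressing into the surface.
The normal force is therefore N = mg cos 22° + F sin 22° = 227.396 + 91.215 = 318.611 N, and kinetic friction down the slope is μN = 0.2 × 318.611 = 63.722 N.
Along the incline: F cos 22° − mg sin 22° − μN = ma, so 225.773 − 91.871 − 63.722 = 25 a, giving a = 2.8072 m/s².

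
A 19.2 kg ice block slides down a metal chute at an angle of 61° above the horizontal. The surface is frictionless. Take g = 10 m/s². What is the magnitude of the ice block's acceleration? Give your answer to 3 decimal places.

Resolving the weight along the incline: the component pulling the ice block down the slope is mg sin 61° = 19.2 × 10 × 0.8746 = 167.923 N, and the normal force is N = mg cos 61° = 19.2 × 10 × 0.4848 = 93.082 N.
With no friction the net force along the incline is 167.923 N, so a = g sin 61° = 167.923 / 19.2 = 8.7460 m/s².

8.746 m/s²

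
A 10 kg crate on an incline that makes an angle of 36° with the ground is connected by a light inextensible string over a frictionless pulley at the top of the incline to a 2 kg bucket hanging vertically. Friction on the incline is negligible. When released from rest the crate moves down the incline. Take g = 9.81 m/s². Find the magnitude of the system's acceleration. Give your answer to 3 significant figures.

3.17 m/s²

For the crate on the incline: the weight component along the slope is m₁g sin 36° = 10 × 9.81 × 0.5878 = 57.663 N and the normal force is N = m₁g cos 36° = 79.365 N.
Newton's second law for the crate (down-slope positive): 57.663 − T = 10 a. For the hanging bucket (upward positive): T − 2 × 9.81 = 2 a.
Adding the two equations eliminates T: 38.043 = 12 a, so a = 3.1702 m/s².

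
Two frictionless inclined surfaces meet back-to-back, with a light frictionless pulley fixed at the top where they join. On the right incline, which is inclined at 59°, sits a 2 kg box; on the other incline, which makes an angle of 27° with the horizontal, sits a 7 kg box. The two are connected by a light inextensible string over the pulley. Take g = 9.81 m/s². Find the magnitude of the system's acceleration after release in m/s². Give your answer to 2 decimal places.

Resolve each weight along its own incline: the 2 kg mass has component 2 × 9.81 × sin 59° = 16.818 N down its slope, and the 7 kg mass has 7 × 9.81 × sin 27° = 31.176 N down its slope.
The 7 kg side's 31.176 N exceeds the other side's 16.818 N, so that mass slides down and the 2 kg mass slides up. Taking that direction as positive, Newton's second law for the whole system gives 31.176 − 16.818 = (2 + 7) a, so a = 14.358 / 9 = 1.5953 m/s².

1.60 m/s²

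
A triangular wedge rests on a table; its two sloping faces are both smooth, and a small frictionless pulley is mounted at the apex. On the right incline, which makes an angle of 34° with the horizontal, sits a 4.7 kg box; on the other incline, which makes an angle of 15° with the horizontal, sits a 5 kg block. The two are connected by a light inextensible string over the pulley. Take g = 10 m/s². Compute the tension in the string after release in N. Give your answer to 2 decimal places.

19.82 N

Resolve each weight along its own incline: the 4.7 kg mass has component 4.7 × 10 × sin 34° = 26.282 N down its slope, and the 5 kg mass has 5 × 10 × sin 15° = 12.941 N down its slope.
The 4.7 kg side's 26.282 N exceeds the other side's 12.941 N, so that mass slides down and the 5 kg mass slides up. Taking that direction as positive, Newton's second law for the whole system gives 26.282 − 12.941 = (4.7 + 5) a, so a = 13.341 / 9.7 = 1.3754 m/s².
For the 5 kg mass (up-slope positive): T − 12.941 = 5 × 1.3754, so T = 19.818 N.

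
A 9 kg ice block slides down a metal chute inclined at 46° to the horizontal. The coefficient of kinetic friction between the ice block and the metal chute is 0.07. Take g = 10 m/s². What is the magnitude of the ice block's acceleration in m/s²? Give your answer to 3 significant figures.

Resolving the weight along the incline: the component pulling the ice block down the slope is mg sin 46° = 9 × 10 × 0.7193 = 64.737 N, and the normal force is N = mg cos 46° = 9 × 10 × 0.6947 = 62.523 N.
Kinetic friction acts up the slope with magnitude f = μN = 0.07 × 62.523 = 4.377 N.
Net force along the incline is 64.737 − 4.377 = 60.360 N, so a = 60.360 / 9 = 6.7067 m/s².

6.71 m/s²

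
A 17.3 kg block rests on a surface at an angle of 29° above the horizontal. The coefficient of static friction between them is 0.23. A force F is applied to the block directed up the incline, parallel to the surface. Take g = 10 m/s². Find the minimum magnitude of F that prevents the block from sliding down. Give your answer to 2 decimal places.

49.07 N

The normal force is N = mg cos 29° = 151.309 N. With F at its minimum the block is on the verge of sliding down, so static friction is at its maximum μ_s N = 0.23 × 151.309 = 34.801 N and acts up the slope.
Equilibrium along the incline: F + μ_s N = mg sin 29°, so F = 83.872 − 34.801 = 49.071 N.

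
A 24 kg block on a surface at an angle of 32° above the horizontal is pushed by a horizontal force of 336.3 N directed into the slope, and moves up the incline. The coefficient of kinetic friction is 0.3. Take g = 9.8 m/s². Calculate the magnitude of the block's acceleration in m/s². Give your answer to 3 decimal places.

The horizontal push has components F cos 32° = 336.3 × 0.8480 = 285.182 N up the incline and F sin 32° = 336.3 × 0.5299 = 178.205 N pressing into the surface.
The normal force is therefore N = mg cos 32° + F sin 32° = 199.450 + 178.205 = 377.655 N, and kinetic friction down the slope is μN = 0.3 × 377.655 = 113.296 N.
Along the incline: F cos 32° − mg sin 32° − μN = ma, so 285.182 − 124.632 − 113.296 = 24 a, giving a = 1.9689 m/s².

1.969 m/s²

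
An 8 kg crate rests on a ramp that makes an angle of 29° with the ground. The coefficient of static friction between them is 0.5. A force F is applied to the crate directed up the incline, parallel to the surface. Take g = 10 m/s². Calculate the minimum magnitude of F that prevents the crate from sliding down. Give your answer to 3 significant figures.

The normal force is N = mg cos 29° = 69.970 N. With F at its minimum the crate is on the verge of sliding down, so static friction is at its maximum μ_s N = 0.5 × 69.970 = 34.985 N and acts up the slope.
Equilibrium along the incline: F + μ_s N = mg sin 29°, so F = 38.785 − 34.985 = 3.800 N.

3.80 N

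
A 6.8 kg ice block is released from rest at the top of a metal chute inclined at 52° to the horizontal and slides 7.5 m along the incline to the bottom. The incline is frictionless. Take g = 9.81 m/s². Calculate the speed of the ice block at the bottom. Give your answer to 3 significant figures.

The weight component along the incline is mg sin 52° = 52.567 N and the normal force is N = mg cos 52° = 41.070 N.
With no friction, a = g sin 52° = 7.7304 m/s².
Starting from rest over a distance of 7.5 m, v² = 2aL = 2 × 7.7304 × 7.5 = 115.9560, so v = 10.7683 m/s.

10.8 m/s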